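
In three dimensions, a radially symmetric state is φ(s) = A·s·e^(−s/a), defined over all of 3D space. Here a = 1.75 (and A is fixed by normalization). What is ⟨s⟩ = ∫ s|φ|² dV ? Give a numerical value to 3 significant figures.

By definition ⟨s⟩ = ∫ s |φ(s)|² 4πs² ds.
Recall ∫₀^∞ s^m e^(−s/β) ds = m!·β^(m+1), the ratio of the moment integral to the normalization integral gives ⟨s⟩ = 5·a/2.
With a = 1.75, ⟨s⟩ = 4.375.

⟨s⟩ ≈ 4.38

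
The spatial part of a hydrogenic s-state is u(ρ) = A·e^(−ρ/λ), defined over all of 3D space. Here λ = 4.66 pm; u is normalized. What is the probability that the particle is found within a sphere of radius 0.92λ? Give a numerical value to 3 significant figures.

Integrate the radial probability density 4πρ²|u|² over ρ ≤ 0.92λ.
Normalization gives A² = 1/(π·λ^3).
Substituting t = ρ/λ, A², 4π and the length scale all cancel in the ratio: P = ∫_{0}^{0.92} t^2·e^(-2·t) dt / ∫_{0}^{∞} t^2·e^(-2·t) dt.
An antiderivative of t^2·e^(-2·t) is -(2·t^2 + 2·t + 1)·e^(-2·t)/4; evaluating from 0 to 0.92 gives 1/4 - 2833·e^(-46/25)/2500, while the full integral is 1/4.
Taking the ratio yields P = 0.2801.

P ≈ 0.280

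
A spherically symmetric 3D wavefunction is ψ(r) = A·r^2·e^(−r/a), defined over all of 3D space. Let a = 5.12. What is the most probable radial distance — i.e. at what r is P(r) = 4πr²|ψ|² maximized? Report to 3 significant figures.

Differentiate P(r) = 4πr²|ψ|² with respect to r and set to zero.
This gives r = 3·a.
With a = 5.12, the most probable radial distance is 15.36.

r ≈ 15.4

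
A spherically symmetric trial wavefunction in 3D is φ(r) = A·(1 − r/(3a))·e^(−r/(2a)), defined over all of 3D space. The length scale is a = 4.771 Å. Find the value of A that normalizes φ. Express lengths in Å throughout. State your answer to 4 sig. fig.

Require ∫ |φ|² 4πr² dr = 1 over the whole domain.
Using ∫₀^∞ rⁿ e^(−αr) dr = n!/αⁿ⁺¹, ∫|φ|² 4πr² dr = A²·(8·π·a^3/3).
Setting this equal to 1 gives A² = 1/(8·π·a^3/3).
With a = 4.771: A² = 0.0010991 and A = 0.033153.

A ≈ 0.03315 Å^(-3/2)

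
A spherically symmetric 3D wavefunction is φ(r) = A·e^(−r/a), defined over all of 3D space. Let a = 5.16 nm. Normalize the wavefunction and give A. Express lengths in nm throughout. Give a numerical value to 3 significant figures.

A ≈ 0.0481 nm^(-3/2)

The normalization condition is ∫|φ|² 4πr² dr = 1 from 0 to ∞.
Recall ∫₀^∞ r^m e^(−r/β) dr = m!·β^(m+1), carrying out the integral gives A² · π·a^3.
Substituting a = 5.16 gives A² = 0.002317, so A = 0.04813.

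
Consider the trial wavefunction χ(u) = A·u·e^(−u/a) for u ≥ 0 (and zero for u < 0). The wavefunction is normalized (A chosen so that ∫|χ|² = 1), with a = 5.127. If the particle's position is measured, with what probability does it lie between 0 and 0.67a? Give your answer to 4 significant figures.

P = ∫_{0}^{0.67a} |χ(u)|² du.
With A² fixed by ∫|χ|² = 1, i.e. A² = (a^3/4)^(−1), substitute and integrate.
Let t = u/a; then A² and the length scale cancel, so P = ∫_{0}^{0.67} t^2·e^(-2·t) dt ÷ ∫_{0}^{∞} t^2·e^(-2·t) dt.
An antiderivative of t^2·e^(-2·t) is -(2·t^2 + 2·t + 1)·e^(-2·t)/4; evaluating from 0 to 0.67 gives ≈ 0.0380490, while the full integral is 1/4.
This works out to P = 0.15220.

P ≈ 0.1522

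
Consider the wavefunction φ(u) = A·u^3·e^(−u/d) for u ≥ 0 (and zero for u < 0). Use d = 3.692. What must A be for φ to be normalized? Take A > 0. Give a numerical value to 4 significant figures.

A ≈ 0.004360

The normalization condition is ∫|φ|² du = 1 from 0 to ∞.
∫|φ|² du = A²·(45·d^7/8).
Setting this equal to 1 gives A² = 1/(45·d^7/8).
With d = 3.692: A² = 0.000019013 and A = 0.0043604.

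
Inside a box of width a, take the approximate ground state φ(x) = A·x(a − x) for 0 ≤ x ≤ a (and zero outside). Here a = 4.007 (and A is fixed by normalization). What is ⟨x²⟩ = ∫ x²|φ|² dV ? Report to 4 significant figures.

⟨x^2⟩ ≈ 4.587

By definition ⟨x²⟩ = ∫ x^2 |φ(x)|² dx.
The ratio of the moment integral to the normalization integral gives ⟨x²⟩ = 2·a^2/7.
With a = 4.007, ⟨x^2⟩ = 4.5874.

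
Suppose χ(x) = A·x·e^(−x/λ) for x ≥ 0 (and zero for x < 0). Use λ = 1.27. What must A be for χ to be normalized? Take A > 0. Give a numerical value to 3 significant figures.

A ≈ 1.40

The normalization condition is ∫|χ|² dx = 1 from 0 to ∞.
The integral (without the A² prefactor) comes out to λ^3/4.
Setting this equal to 1 gives A² = 1/(λ^3/4).
Substituting λ = 1.27 gives A² = 1.953, so A = 1.397.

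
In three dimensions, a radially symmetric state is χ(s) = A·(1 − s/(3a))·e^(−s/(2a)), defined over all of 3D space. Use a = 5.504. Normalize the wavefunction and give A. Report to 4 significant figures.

Require ∫ |χ|² 4πs² ds = 1 over the whole domain.
∫|χ|² 4πs² ds = A²·(8·π·a^3/3).
With a = 5.504: A² = 0.00071589 and A = 0.026756.

A ≈ 0.02676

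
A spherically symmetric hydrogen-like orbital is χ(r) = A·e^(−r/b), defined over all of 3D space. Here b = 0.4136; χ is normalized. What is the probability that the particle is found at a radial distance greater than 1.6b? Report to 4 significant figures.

With dV = 4πr²dr, the probability is ∫|χ|² dV over r > 1.6b.
A² is fixed by ∫₀^∞ 4πr²|χ|² dr = 1, i.e. A² = (π·b^3)^(−1).
In terms of u = r/b (A², 4π and the length scale all cancel between numerator and denominator), P = [∫_{1.6}^{∞} u^2·e^(-2·u) du] / [∫_{0}^{∞} u^2·e^(-2·u) du].
With ∫ u^2·e^(-2·u) du = -(2·u^2 + 2·u + 1)·e^(-2·u)/4 + C, the region integral is 233·e^(-16/5)/100 and the full one is 1/4.
This evaluates to P = 0.37990.

P ≈ 0.3799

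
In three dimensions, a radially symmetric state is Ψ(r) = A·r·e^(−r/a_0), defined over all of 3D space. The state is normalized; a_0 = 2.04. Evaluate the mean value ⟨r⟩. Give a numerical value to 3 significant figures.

The expectation value is the |Ψ|²-weighted average of r: ∫ r|Ψ|² 4πr² dr.
The ratio of the moment integral to the normalization integral gives ⟨r⟩ = 5·a_0/2.
With a_0 = 2.04, ⟨r⟩ = 5.100.

⟨r⟩ ≈ 5.10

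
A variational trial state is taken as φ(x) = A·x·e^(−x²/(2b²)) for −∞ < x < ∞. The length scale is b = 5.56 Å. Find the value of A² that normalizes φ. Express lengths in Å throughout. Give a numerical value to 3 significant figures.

A^2 ≈ 0.00656 Å^(-3)

The normalization condition is ∫|φ|² dx = 1 from −∞ to ∞.
Using the Gaussian integral ∫_{−∞}^{∞} e^(−αx²) dx = √(π/α), ∫|φ|² dx = A²·(√(π)·b^3/2).
Setting this equal to 1 gives A² = 1/(√(π)·b^3/2).
With b = 5.56: A² = 0.006565 and A = 0.08102.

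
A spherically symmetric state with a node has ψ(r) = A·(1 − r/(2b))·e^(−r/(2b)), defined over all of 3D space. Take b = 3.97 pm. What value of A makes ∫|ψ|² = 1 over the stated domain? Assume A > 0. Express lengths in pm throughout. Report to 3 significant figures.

A ≈ 0.0252 pm^(-3/2)

The normalization condition is ∫|ψ|² 4πr² dr = 1 from 0 to ∞.
(Spherical symmetry: dV = 4πr² dr.)
Using ∫₀^∞ rⁿ e^(−αr) dr = n!/αⁿ⁺¹, carrying out the integral gives A² · 8·π·b^3.
Setting this equal to 1 gives A² = 1/(8·π·b^3).
With b = 3.97: A² = 0.0006359 and A = 0.02522.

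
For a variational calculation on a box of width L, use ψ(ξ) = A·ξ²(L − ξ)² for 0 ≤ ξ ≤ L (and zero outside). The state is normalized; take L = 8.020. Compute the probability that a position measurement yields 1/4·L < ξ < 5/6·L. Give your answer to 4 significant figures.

P ≈ 0.9421

|ψ|² is the probability density, so P = ∫_{1/4·L}^{5/6·L} |ψ|² dξ.
The normalization integral ∫|ψ|²dξ over the whole domain equals L^9/630·A², and A² cancels in the ratio.
Let u = ξ/L; then A² and the length scale cancel, so P = ∫_{1/4}^{5/6} u^4·(1 - u)^4 du ÷ ∫_{0}^{1} u^4·(1 - u)^4 du.
An antiderivative of u^4·(1 - u)^4 is u^5·(70·u^4 - 315·u^3 + 540·u^2 - 420·u + 126)/630; evaluating from 1/4 to 5/6 gives ≈ 0.00149543, while the full integral is 1/630.
This works out to P = 0.94212.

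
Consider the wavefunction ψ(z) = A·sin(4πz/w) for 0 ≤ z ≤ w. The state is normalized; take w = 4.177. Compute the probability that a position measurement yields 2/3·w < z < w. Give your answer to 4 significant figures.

P ≈ 0.2989

The probability is P = ∫ |ψ|² dz over [2/3·w, w].
Since A² = 1/(w/2), this is the region integral divided by the full normalization integral.
Let u = z/w; then A² and the length scale cancel, so P = ∫_{2/3}^{1} sin(4·π·u)^2 du ÷ ∫_{0}^{1} sin(4·π·u)^2 du.
Using ∫ sin(4·π·u)^2 du = u/2 - sin(4·π·u)·cos(4·π·u)/(8·π), the numerator is -√(3)/(32·π) + 1/6 and the denominator is 1/2.
Evaluating gives P = (-√(3)/16 + π/3)/π.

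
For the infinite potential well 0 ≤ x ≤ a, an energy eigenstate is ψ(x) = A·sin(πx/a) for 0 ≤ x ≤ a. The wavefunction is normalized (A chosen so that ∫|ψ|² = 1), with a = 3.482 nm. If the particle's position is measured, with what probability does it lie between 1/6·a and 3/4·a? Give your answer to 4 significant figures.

The probability is P = ∫ |ψ|² dx over [1/6·a, 3/4·a].
Since A² = 1/(a/2), this is the region integral divided by the full normalization integral.
Let u = x/a; then A² and the length scale cancel, so P = ∫_{1/6}^{3/4} sin(π·u)^2 du ÷ ∫_{0}^{1} sin(π·u)^2 du.
With ∫ sin(π·u)^2 du = u/2 - sin(2·π·u)/(4·π) + C, the region integral is √(3)/(8·π) + 1/(4·π) + 7/24 and the full one is 1/2.
Evaluating gives P = (3·√(3) + 6 + 7·π)/(12·π).

P ≈ 0.8803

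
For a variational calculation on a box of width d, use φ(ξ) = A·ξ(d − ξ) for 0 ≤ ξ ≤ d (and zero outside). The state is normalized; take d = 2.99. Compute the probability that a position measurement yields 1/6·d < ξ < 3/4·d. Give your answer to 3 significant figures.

P = ∫_{1/6·d}^{3/4·d} |φ(ξ)|² dξ.
The normalization integral ∫|φ|²dξ over the whole domain equals d^5/30·A², and A² cancels in the ratio.
Substituting u = ξ/d, A² and the length scale cancel in the ratio: P = ∫_{1/6}^{3/4} u^2·(1 - u)^2 du / ∫_{0}^{1} u^2·(1 - u)^2 du.
An antiderivative of u^2·(1 - u)^2 is u^3·(6·u^2 - 15·u + 10)/30; evaluating from 1/6 to 3/4 gives ≈ 0.028700, while the full integral is 1/30.
This works out to P = 0.8610.

P ≈ 0.861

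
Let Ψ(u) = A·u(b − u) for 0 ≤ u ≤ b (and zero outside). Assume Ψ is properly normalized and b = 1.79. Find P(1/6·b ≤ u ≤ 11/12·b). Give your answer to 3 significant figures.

|Ψ|² is the probability density, so P = ∫_{1/6·b}^{11/12·b} |Ψ|² du.
The normalization integral ∫|Ψ|²du over the whole domain equals b^5/30·A², and A² cancels in the ratio.
In terms of t = u/b (A² and the length scale cancel between numerator and denominator), P = [∫_{1/6}^{11/12} t^2·(1 - t)^2 dt] / [∫_{0}^{1} t^2·(1 - t)^2 dt].
With ∫ t^2·(1 - t)^2 dt = t^3·(6·t^2 - 15·t + 10)/30 + C, the region integral is ≈ 0.031981 and the full one is 1/30.
The result is P = 4421/4608.

P ≈ 0.959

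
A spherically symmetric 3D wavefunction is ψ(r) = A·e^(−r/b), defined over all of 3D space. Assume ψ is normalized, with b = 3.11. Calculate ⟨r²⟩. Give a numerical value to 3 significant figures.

⟨r^2⟩ ≈ 29.0

The expectation value is the |ψ|²-weighted average of r^2: ∫ r^2|ψ|² 4πr² dr.
With ∫₀^∞ r^4 e^(−αr) dr = 4!/α^5, the ratio of the moment integral to the normalization integral gives ⟨r²⟩ = 3·b^2.
Putting b = 3.11 gives 29.02.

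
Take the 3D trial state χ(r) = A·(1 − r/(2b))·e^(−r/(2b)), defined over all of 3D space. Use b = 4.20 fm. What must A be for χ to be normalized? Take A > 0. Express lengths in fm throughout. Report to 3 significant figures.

A ≈ 0.0232 fm^(-3/2)

Require ∫ |χ|² 4πr² dr = 1 over the whole domain.
In 3D with spherical symmetry the volume element is 4πr² dr.
Recall ∫₀^∞ r^m e^(−r/β) dr = m!·β^(m+1), the integral (without the A² prefactor) comes out to 8·π·b^3.
Hence A² = 1/[8·π·b^3].
With b = 4.20: A² = 0.0005370 and A = 0.02317.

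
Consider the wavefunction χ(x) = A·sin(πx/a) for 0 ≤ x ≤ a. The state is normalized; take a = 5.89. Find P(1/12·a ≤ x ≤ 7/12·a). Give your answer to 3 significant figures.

|χ|² is the probability density, so P = ∫_{1/12·a}^{7/12·a} |χ|² dx.
With A² fixed by ∫|χ|² = 1, i.e. A² = (a/2)^(−1), substitute and integrate.
Substituting u = x/a, A² and the length scale cancel in the ratio: P = ∫_{1/12}^{7/12} sin(π·u)^2 du / ∫_{0}^{1} sin(π·u)^2 du.
An antiderivative of sin(π·u)^2 is u/2 - sin(2·π·u)/(4·π); evaluating from 1/12 to 7/12 gives 1/(4·π) + 1/4, while the full integral is 1/2.
Taking the ratio, P = (1 + π)/(2·π).

P ≈ 0.659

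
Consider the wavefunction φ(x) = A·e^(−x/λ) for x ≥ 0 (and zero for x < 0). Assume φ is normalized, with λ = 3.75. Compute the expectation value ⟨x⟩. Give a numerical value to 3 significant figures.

⟨x⟩ ≈ 1.88

The expectation value is the |φ|²-weighted average of x: ∫ x|φ|² dx.
Recall ∫₀^∞ x^m e^(−x/β) dx = m!·β^(m+1), the ratio of the moment integral to the normalization integral gives ⟨x⟩ = λ/2.
With λ = 3.75, ⟨x⟩ = 1.875.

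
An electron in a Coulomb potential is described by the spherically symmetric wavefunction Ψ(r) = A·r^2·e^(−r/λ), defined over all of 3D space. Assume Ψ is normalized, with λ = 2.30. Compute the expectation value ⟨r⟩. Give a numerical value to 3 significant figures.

By definition ⟨r⟩ = ∫ r |Ψ(r)|² 4πr² dr.
Using ∫₀^∞ rⁿ e^(−αr) dr = n!/αⁿ⁺¹, evaluating both integrals, ⟨r⟩ = 7·λ/2.
With λ = 2.30, ⟨r⟩ = 8.050.

⟨r⟩ ≈ 8.05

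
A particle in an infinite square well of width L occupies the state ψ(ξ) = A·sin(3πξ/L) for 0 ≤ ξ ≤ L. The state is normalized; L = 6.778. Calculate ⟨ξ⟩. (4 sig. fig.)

⟨ξ⟩ ≈ 3.389

By definition ⟨ξ⟩ = ∫ ξ |ψ(ξ)|² dξ.
With ∫₀^L sin²(nπξ/L) dξ = L/2, the ratio of the moment integral to the normalization integral gives ⟨ξ⟩ = L/2.
With L = 6.778, ⟨ξ⟩ = 3.3890.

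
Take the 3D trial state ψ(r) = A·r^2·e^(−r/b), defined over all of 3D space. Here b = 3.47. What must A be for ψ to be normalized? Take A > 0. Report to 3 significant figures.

We need A² ∫|f|² 4πr² dr = 1, taking the integral from 0 to ∞.
The integral (without the A² prefactor) comes out to 45·π·b^7/2.
Setting this equal to 1 gives A² = 1/(45·π·b^7/2).
Plugging in b = 3.47 yields A = 0.001528.

A ≈ 0.00153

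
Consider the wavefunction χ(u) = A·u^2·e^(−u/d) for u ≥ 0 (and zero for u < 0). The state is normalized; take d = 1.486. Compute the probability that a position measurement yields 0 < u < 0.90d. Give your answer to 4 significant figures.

|χ|² is the probability density, so P = ∫_{0}^{0.90d} |χ|² du.
Since A² = 1/(3·d^5/4), this is the region integral divided by the full normalization integral.
In terms of t = u/d (A² and the length scale cancel between numerator and denominator), P = [∫_{0}^{0.90} t^4·e^(-2·t) dt] / [∫_{0}^{∞} t^4·e^(-2·t) dt].
Using ∫ t^4·e^(-2·t) dt = -(t^4/2 + t^3 + 3·t^2/2 + 3·t/2 + 3/4)·e^(-2·t), the numerator is ≈ 0.0273050 and the denominator is 3/4.
This works out to P = 0.036407.

P ≈ 0.03641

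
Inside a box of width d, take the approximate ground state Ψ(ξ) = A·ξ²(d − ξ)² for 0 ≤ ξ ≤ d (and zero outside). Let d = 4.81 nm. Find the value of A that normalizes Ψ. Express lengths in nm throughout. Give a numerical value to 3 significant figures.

Normalization requires ∫|Ψ|² dξ = 1, integrated from 0 to d.
Expanding the polynomial and integrating term by term, ∫|Ψ|² dξ = A²·(d^9/630).
So A² = (d^9/630)^(−1).
With d = 4.81: A² = 0.0004571 and A = 0.02138.

A ≈ 0.0214 nm^(-9/2)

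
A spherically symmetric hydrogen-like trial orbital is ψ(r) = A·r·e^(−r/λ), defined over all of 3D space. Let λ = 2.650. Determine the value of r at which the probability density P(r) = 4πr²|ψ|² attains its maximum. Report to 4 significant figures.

Differentiate P(r) = 4πr²|ψ|² with respect to r and set to zero.
Solving yields r = 2·λ.
With λ = 2.650, the most probable radial distance is 5.3000.

r ≈ 5.300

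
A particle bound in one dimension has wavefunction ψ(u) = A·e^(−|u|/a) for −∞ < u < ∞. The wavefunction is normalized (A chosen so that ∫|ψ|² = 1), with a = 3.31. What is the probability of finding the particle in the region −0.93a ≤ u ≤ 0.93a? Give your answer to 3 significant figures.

P ≈ 0.844

P = ∫_{−0.93a}^{0.93a} |ψ(u)|² du.
Since A² = 1/(a), this is the region integral divided by the full normalization integral.
By symmetry take twice the u ≥ 0 contribution in numerator and denominator; the 2's cancel. In terms of t = u/a (A² and the length scale cancel between numerator and denominator), P = [∫_{0}^{0.93} e^(-2·t) dt] / [∫_{0}^{∞} e^(-2·t) dt].
Using ∫ e^(-2·t) dt = -e^(-2·t)/2, the numerator is 1/2 - e^(-93/50)/2 and the denominator is 1/2.
Taking the ratio, P = 0.8443.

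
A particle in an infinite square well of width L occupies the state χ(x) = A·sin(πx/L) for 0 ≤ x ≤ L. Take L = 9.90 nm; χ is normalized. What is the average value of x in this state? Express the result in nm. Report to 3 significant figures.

⟨x⟩ ≈ 4.95 nm

The expectation value is the |χ|²-weighted average of x: ∫ x|χ|² dx.
Since the A² factors cancel between numerator and denominator, ⟨x⟩ = L/2.
With L = 9.90, ⟨x⟩ = 4.950.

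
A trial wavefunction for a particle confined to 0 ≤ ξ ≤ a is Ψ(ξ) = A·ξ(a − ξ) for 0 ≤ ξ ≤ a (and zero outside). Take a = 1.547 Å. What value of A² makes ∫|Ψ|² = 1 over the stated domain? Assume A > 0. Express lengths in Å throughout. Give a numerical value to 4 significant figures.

A^2 ≈ 3.386 Å^(-5)

Require ∫ |Ψ|² dξ = 1 over the whole domain.
Carrying out the integral gives A² · a^5/30.
Setting this equal to 1 gives A² = 1/(a^5/30).
Substituting a = 1.547 gives A² = 3.3859, so A = 1.8401.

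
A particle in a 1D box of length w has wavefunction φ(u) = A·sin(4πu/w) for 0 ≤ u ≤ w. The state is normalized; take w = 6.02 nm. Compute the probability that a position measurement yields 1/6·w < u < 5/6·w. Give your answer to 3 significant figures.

The probability is P = ∫ |φ|² du over [1/6·w, 5/6·w].
Since A² = 1/(w/2), this is the region integral divided by the full normalization integral.
Substituting t = u/w, A² and the length scale cancel in the ratio: P = ∫_{1/6}^{5/6} sin(4·π·t)^2 dt / ∫_{0}^{1} sin(4·π·t)^2 dt.
Using ∫ sin(4·π·t)^2 dt = t/2 - sin(4·π·t)·cos(4·π·t)/(8·π), the numerator is -√(3)/(16·π) + 1/3 and the denominator is 1/2.
The result is P = -√(3)/(8·π) + 2/3.

P ≈ 0.598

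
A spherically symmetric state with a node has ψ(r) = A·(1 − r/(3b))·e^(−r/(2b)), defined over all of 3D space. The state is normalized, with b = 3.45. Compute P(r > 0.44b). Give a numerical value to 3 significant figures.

P ≈ 0.975

With dV = 4πr²dr, the probability is ∫|ψ|² dV over r > 0.44b.
A² is fixed by ∫₀^∞ 4πr²|ψ|² dr = 1, i.e. A² = (8·π·b^3/3)^(−1).
In terms of u = r/b (A², 4π and the length scale all cancel between numerator and denominator), P = [∫_{0.44}^{∞} u^2·(1 - u/3)^2·e^(-u) du] / [∫_{0}^{∞} u^2·(1 - u/3)^2·e^(-u) du].
With ∫ u^2·(1 - u/3)^2·e^(-u) du = (-u^4 + 2·u^3 - 3·u^2 - 6·u - 6)·e^(-u)/9 + C, the region integral is ≈ 0.65033 and the full one is 2/3.
The region integral divided by the full integral gives P = 0.9755.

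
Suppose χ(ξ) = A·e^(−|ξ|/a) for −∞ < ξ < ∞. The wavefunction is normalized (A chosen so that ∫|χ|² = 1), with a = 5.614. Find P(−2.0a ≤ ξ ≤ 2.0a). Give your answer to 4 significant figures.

P ≈ 0.9817

The probability is P = ∫ |χ|² dξ over [−2.0a, 2.0a].
Since A² = 1/(a), this is the region integral divided by the full normalization integral.
By symmetry take twice the ξ ≥ 0 contribution in numerator and denominator; the 2's cancel. Substituting u = ξ/a, A² and the length scale cancel in the ratio: P = ∫_{0}^{2.0} e^(-2·u) du / ∫_{0}^{∞} e^(-2·u) du.
An antiderivative of e^(-2·u) is -e^(-2·u)/2; evaluating from 0 to 2.0 gives 1/2 - e^(-4)/2, while the full integral is 1/2.
The result is P = 0.98168.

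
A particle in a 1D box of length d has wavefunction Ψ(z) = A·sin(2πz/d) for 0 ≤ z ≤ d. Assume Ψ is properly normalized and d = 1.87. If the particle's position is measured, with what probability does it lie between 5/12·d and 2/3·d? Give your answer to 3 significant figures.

P = ∫_{5/12·d}^{2/3·d} |Ψ(z)|² dz.
Since A² = 1/(d/2), this is the region integral divided by the full normalization integral.
Let u = z/d; then A² and the length scale cancel, so P = ∫_{5/12}^{2/3} sin(2·π·u)^2 du ÷ ∫_{0}^{1} sin(2·π·u)^2 du.
With ∫ sin(2·π·u)^2 du = u/2 - sin(4·π·u)/(8·π) + C, the region integral is -√(3)/(8·π) + 1/8 and the full one is 1/2.
The result is P = (π - √(3))/(4·π).

P ≈ 0.112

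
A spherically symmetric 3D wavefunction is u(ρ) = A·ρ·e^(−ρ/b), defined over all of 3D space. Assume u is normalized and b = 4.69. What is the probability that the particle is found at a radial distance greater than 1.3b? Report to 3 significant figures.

P = ∫ |u|² 4πρ² dρ over ρ > 1.3b.
The full normalization integral is A²·[3·π·b^5] = 1, fixing A².
Substituting t = ρ/b, A², 4π and the length scale all cancel in the ratio: P = ∫_{1.3}^{∞} t^4·e^(-2·t) dt / ∫_{0}^{∞} t^4·e^(-2·t) dt.
With ∫ t^4·e^(-2·t) dt = -(t^4/2 + t^3 + 3·t^2/2 + 3·t/2 + 3/4)·e^(-2·t) + C, the region integral is ≈ 0.65807 and the full one is 3/4.
The region integral divided by the full integral gives P = 0.8774.

P ≈ 0.877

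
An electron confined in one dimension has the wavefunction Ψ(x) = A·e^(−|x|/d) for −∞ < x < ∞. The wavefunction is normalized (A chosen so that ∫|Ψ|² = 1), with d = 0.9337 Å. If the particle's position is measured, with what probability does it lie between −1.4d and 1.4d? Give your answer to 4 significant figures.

|Ψ|² is the probability density, so P = ∫_{−1.4d}^{1.4d} |Ψ|² dx.
With A² fixed by ∫|Ψ|² = 1, i.e. A² = (d)^(−1), substitute and integrate.
Both integrals are even about x = 0, so only the x ≥ 0 halves are needed (the factors of 2 cancel). In terms of u = x/d (A² and the length scale cancel between numerator and denominator), P = [∫_{0}^{1.4} e^(-2·u) du] / [∫_{0}^{∞} e^(-2·u) du].
With ∫ e^(-2·u) du = -e^(-2·u)/2 + C, the region integral is 1/2 - e^(-14/5)/2 and the full one is 1/2.
Taking the ratio, P = 0.93919.

P ≈ 0.9392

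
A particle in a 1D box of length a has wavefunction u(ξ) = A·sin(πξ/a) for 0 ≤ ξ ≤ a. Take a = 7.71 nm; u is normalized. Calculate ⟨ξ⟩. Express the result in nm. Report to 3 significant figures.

The expectation value is the |u|²-weighted average of ξ: ∫ ξ|u|² dξ.
The ratio of the moment integral to the normalization integral gives ⟨ξ⟩ = a/2.
With a = 7.71, ⟨ξ⟩ = 3.855.

⟨ξ⟩ ≈ 3.86 nm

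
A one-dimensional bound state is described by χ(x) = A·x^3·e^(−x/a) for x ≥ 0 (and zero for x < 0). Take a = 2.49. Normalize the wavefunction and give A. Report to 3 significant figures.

Normalization requires ∫|χ|² dx = 1, integrated from 0 to ∞.
Recall ∫₀^∞ x^m e^(−x/β) dx = m!·β^(m+1), carrying out the integral gives A² · 45·a^7/8.
Hence A² = 1/[45·a^7/8].
With a = 2.49: A² = 0.0002996 and A = 0.01731.

A ≈ 0.0173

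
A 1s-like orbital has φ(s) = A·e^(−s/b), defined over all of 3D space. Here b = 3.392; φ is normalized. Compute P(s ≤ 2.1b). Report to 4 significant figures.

P ≈ 0.7898

P = ∫ |φ|² 4πs² ds over s ≤ 2.1b.
A² is fixed by ∫₀^∞ 4πs²|φ|² ds = 1, i.e. A² = (π·b^3)^(−1).
Substituting u = s/b, A², 4π and the length scale all cancel in the ratio: P = ∫_{0}^{2.1} u^2·e^(-2·u) du / ∫_{0}^{∞} u^2·e^(-2·u) du.
An antiderivative of u^2·e^(-2·u) is -(2·u^2 + 2·u + 1)·e^(-2·u)/4; evaluating from 0 to 2.1 gives 1/4 - 701·e^(-21/5)/200, while the full integral is 1/4.
Taking the ratio yields P = 0.78976.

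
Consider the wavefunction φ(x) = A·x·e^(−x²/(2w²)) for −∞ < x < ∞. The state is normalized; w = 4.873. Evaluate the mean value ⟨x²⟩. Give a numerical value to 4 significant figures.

⟨x^2⟩ ≈ 35.62

The expectation value is the |φ|²-weighted average of x^2: ∫ x^2|φ|² dx.
The ratio of the moment integral to the normalization integral gives ⟨x²⟩ = 3·w^2/2.
With w = 4.873, ⟨x^2⟩ = 35.619.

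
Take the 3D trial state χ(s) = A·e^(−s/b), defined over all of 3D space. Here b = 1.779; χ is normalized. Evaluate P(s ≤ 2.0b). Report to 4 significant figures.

P = ∫ |χ|² 4πs² ds over s ≤ 2.0b.
The full normalization integral is A²·[π·b^3] = 1, fixing A².
Let u = s/b; then A², 4π and the length scale all cancel, so P = ∫_{0}^{2.0} u^2·e^(-2·u) du ÷ ∫_{0}^{∞} u^2·e^(-2·u) du.
An antiderivative of u^2·e^(-2·u) is -(2·u^2 + 2·u + 1)·e^(-2·u)/4; evaluating from 0 to 2.0 gives 1/4 - 13·e^(-4)/4, while the full integral is 1/4.
Taking the ratio yields P = 0.76190.

P ≈ 0.7619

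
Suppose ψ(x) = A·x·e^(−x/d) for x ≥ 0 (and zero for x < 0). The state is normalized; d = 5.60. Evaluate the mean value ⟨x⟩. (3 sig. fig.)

⟨x⟩ = ∫ x |ψ|² dx over the full domain.
With ∫₀^∞ x^3 e^(−αx) dx = 3!/α^4, evaluating both integrals, ⟨x⟩ = 3·d/2.
Putting d = 5.60 gives 8.400.

⟨x⟩ ≈ 8.40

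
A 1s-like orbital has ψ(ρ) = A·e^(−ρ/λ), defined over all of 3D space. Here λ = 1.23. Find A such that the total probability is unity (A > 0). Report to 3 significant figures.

The normalization condition is ∫|ψ|² 4πρ² dρ = 1 from 0 to ∞.
The angular integral contributes 4π, leaving ∫₀^∞ ρ²|ψ|² dρ.
With ∫₀^∞ ρ^2 e^(−αρ) dρ = 2!/α^3, ∫|ψ|² 4πρ² dρ = A²·(π·λ^3).
So A² = (π·λ^3)^(−1).
Plugging in λ = 1.23 yields A = 0.4136.

A ≈ 0.414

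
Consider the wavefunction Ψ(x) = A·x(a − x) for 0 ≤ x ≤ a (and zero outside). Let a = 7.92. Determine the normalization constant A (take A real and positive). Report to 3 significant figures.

We need A² ∫|f|² dx = 1, taking the integral from 0 to a.
Expanding the polynomial and integrating term by term, carrying out the integral gives A² · a^5/30.
Hence A² = 1/[a^5/30].
Substituting a = 7.92 gives A² = 0.0009627, so A = 0.03103.

A ≈ 0.0310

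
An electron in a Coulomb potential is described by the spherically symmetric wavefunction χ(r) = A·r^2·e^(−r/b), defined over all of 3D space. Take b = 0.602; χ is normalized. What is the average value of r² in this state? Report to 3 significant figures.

By definition ⟨r²⟩ = ∫ r^2 |χ(r)|² 4πr² dr.
Since the A² factors cancel between numerator and denominator, ⟨r²⟩ = 14·b^2.
Putting b = 0.602 gives 5.074.

⟨r^2⟩ ≈ 5.07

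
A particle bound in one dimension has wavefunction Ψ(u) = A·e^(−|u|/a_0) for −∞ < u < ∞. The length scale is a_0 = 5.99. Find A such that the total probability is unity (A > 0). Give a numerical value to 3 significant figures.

Normalization requires ∫|Ψ|² du = 1, integrated from −∞ to ∞.
With Ψ = A·e^(−|u|/a_0), the integral evaluates to A²·[a_0].
Substituting a_0 = 5.99 gives A² = 0.1669, so A = 0.4086.

A ≈ 0.409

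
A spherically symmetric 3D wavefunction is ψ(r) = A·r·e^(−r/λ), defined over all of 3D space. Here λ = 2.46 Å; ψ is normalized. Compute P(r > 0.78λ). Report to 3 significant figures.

P ≈ 0.978

Integrate the radial probability density 4πr²|ψ|² over r > 0.78λ.
Normalization gives A² = 1/(3·π·λ^5).
In terms of u = r/λ (A², 4π and the length scale all cancel between numerator and denominator), P = [∫_{0.78}^{∞} u^4·e^(-2·u) du] / [∫_{0}^{∞} u^4·e^(-2·u) du].
An antiderivative of u^4·e^(-2·u) is -(u^4/2 + u^3 + 3·u^2/2 + 3·u/2 + 3/4)·e^(-2·u); evaluating from 0.78 to ∞ gives ≈ 0.73384, while the full integral is 3/4.
Taking the ratio yields P = 0.9785.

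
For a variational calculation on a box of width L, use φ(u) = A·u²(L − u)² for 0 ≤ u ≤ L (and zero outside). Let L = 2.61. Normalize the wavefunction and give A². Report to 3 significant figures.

A^2 ≈ 0.112

We need A² ∫|f|² du = 1, taking the integral from 0 to L.
The integral (without the A² prefactor) comes out to L^9/630.
With L = 2.61: A² = 0.1121 and A = 0.3348.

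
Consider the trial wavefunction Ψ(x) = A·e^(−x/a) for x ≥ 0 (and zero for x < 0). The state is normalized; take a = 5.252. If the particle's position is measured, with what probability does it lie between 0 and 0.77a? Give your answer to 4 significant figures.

|Ψ|² is the probability density, so P = ∫_{0}^{0.77a} |Ψ|² dx.
Since A² = 1/(a/2), this is the region integral divided by the full normalization integral.
Let u = x/a; then A² and the length scale cancel, so P = ∫_{0}^{0.77} e^(-2·u) du ÷ ∫_{0}^{∞} e^(-2·u) du.
Using ∫ e^(-2·u) du = -e^(-2·u)/2, the numerator is 1/2 - e^(-77/50)/2 and the denominator is 1/2.
Taking the ratio, P = 0.78562.

P ≈ 0.7856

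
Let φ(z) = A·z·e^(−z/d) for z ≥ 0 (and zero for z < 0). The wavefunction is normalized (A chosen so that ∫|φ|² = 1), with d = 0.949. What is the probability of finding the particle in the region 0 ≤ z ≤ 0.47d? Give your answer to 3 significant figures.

P ≈ 0.0696

|φ|² is the probability density, so P = ∫_{0}^{0.47d} |φ|² dz.
The normalization integral ∫|φ|²dz over the whole domain equals d^3/4·A², and A² cancels in the ratio.
Substituting u = z/d, A² and the length scale cancel in the ratio: P = ∫_{0}^{0.47} u^2·e^(-2·u) du / ∫_{0}^{∞} u^2·e^(-2·u) du.
Using ∫ u^2·e^(-2·u) du = -(2·u^2 + 2·u + 1)·e^(-2·u)/4, the numerator is ≈ 0.017401 and the denominator is 1/4.
Taking the ratio, P = 0.06960.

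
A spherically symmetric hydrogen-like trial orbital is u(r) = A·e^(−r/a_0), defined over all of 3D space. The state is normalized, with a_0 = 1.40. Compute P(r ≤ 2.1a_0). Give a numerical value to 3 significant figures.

With dV = 4πr²dr, the probability is ∫|u|² dV over r ≤ 2.1a_0.
A² is fixed by ∫₀^∞ 4πr²|u|² dr = 1, i.e. A² = (π·a_0^3)^(−1).
Let t = r/a_0; then A², 4π and the length scale all cancel, so P = ∫_{0}^{2.1} t^2·e^(-2·t) dt ÷ ∫_{0}^{∞} t^2·e^(-2·t) dt.
An antiderivative of t^2·e^(-2·t) is -(2·t^2 + 2·t + 1)·e^(-2·t)/4; evaluating from 0 to 2.1 gives 1/4 - 701·e^(-21/5)/200, while the full integral is 1/4.
Taking the ratio yields P = 0.7898.

P ≈ 0.790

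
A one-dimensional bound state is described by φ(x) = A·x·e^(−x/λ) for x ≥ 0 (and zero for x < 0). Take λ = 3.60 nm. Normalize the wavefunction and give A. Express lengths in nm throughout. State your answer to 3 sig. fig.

A ≈ 0.293 nm^(-3/2)

Require ∫ |φ|² dx = 1 over the whole domain.
The integral (without the A² prefactor) comes out to λ^3/4.
Setting this equal to 1 gives A² = 1/(λ^3/4).
Substituting λ = 3.60 gives A² = 0.08573, so A = 0.2928.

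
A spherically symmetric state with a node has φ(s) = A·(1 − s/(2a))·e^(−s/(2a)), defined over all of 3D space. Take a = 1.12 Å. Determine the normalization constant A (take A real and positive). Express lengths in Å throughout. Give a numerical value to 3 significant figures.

A ≈ 0.168 Å^(-3/2)

We need A² ∫|f|² 4πs² ds = 1, taking the integral from 0 to ∞.
With ∫₀^∞ s^4 e^(−αs) ds = 4!/α^5, ∫|φ|² 4πs² ds = A²·(8·π·a^3).
Setting this equal to 1 gives A² = 1/(8·π·a^3).
Substituting a = 1.12 gives A² = 0.02832, so A = 0.1683.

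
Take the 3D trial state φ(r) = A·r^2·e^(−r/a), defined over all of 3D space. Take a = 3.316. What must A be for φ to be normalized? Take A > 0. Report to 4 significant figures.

A ≈ 0.001791

Normalization requires ∫|φ|² 4πr² dr = 1, integrated from 0 to ∞.
Recall ∫₀^∞ r^m e^(−r/β) dr = m!·β^(m+1), carrying out the integral gives A² · 45·π·a^7/2.
Setting this equal to 1 gives A² = 1/(45·π·a^7/2).
Substituting a = 3.316 gives A² = 0.0000032090, so A = 0.0017914.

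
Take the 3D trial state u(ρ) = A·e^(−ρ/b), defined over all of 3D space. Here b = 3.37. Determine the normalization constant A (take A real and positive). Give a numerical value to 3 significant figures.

Require ∫ |u|² 4πρ² dρ = 1 over the whole domain.
The angular integral contributes 4π, leaving ∫₀^∞ ρ²|u|² dρ.
With u = A·e^(−ρ/b), the integral evaluates to A²·[π·b^3].
So A² = (π·b^3)^(−1).
With b = 3.37: A² = 0.008317 and A = 0.09120.

A ≈ 0.0912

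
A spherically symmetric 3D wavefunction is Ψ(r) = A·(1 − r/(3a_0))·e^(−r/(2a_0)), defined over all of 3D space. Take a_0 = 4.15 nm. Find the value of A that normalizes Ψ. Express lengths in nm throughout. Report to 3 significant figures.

Normalization requires ∫|Ψ|² 4πr² dr = 1, integrated from 0 to ∞.
Recall ∫₀^∞ r^m e^(−r/β) dr = m!·β^(m+1), carrying out the integral gives A² · 8·π·a_0^3/3.
Setting this equal to 1 gives A² = 1/(8·π·a_0^3/3).
Plugging in a_0 = 4.15 yields A = 0.04087.

A ≈ 0.0409 nm^(-3/2)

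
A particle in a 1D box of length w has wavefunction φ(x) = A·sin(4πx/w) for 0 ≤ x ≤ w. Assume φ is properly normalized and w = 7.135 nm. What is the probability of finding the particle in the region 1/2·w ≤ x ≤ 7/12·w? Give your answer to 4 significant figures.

P ≈ 0.04888

|φ|² is the probability density, so P = ∫_{1/2·w}^{7/12·w} |φ|² dx.
With A² fixed by ∫|φ|² = 1, i.e. A² = (w/2)^(−1), substitute and integrate.
In terms of u = x/w (A² and the length scale cancel between numerator and denominator), P = [∫_{1/2}^{7/12} sin(4·π·u)^2 du] / [∫_{0}^{1} sin(4·π·u)^2 du].
An antiderivative of sin(4·π·u)^2 is u/2 - sin(4·π·u)·cos(4·π·u)/(8·π); evaluating from 1/2 to 7/12 gives -√(3)/(32·π) + 1/24, while the full integral is 1/2.
Taking the ratio, P = (-√(3)/16 + π/12)/π.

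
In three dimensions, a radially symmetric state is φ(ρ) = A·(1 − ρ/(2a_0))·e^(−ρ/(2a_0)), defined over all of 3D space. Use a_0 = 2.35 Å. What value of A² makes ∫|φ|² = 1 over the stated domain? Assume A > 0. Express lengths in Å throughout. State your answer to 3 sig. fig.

We need A² ∫|f|² 4πρ² dρ = 1, taking the integral from 0 to ∞.
The angular integral contributes 4π, leaving ∫₀^∞ ρ²|φ|² dρ.
Recall ∫₀^∞ ρ^m e^(−ρ/β) dρ = m!·β^(m+1), ∫|φ|² 4πρ² dρ = A²·(8·π·a_0^3).
Hence A² = 1/[8·π·a_0^3].
Plugging in a_0 = 2.35 yields A = 0.05537.

A^2 ≈ 0.00307 Å^(-3)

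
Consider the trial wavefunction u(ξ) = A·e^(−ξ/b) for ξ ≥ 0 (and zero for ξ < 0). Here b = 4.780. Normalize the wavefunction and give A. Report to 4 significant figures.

A ≈ 0.6468

Require ∫ |u|² dξ = 1 over the whole domain.
Carrying out the integral gives A² · b/2.
Substituting b = 4.780 gives A² = 0.41841, so A = 0.64685.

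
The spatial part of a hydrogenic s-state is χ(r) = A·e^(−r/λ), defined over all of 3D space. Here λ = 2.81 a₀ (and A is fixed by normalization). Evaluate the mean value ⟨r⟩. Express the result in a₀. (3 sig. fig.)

By definition ⟨r⟩ = ∫ r |χ(r)|² 4πr² dr.
Since the A² factors cancel between numerator and denominator, ⟨r⟩ = 3·λ/2.
Putting λ = 2.81 gives 4.215.

⟨r⟩ ≈ 4.22 a₀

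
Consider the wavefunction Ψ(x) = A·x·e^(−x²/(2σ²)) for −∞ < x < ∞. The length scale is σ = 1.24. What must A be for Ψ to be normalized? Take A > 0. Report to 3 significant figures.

Normalization requires ∫|Ψ|² dx = 1, integrated from −∞ to ∞.
Differentiating ∫e^(−αx²) dx = √(π/α) under α to get the higher moments, ∫|Ψ|² dx = A²·(√(π)·σ^3/2).
Substituting σ = 1.24 gives A² = 0.5918, so A = 0.7693.

A ≈ 0.769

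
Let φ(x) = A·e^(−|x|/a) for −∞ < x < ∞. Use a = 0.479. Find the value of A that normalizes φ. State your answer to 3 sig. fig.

We need A² ∫|f|² dx = 1, taking the integral from −∞ to ∞.
Carrying out the integral gives A² · a.
Setting this equal to 1 gives A² = 1/(a).
With a = 0.479: A² = 2.088 and A = 1.445.

A ≈ 1.44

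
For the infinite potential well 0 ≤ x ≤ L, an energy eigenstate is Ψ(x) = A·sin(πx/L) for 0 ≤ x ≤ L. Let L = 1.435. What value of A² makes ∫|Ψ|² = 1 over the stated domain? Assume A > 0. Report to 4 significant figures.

A^2 ≈ 1.394

Normalization requires ∫|Ψ|² dx = 1, integrated from 0 to L.
∫|Ψ|² dx = A²·(L/2).
Hence A² = 1/[L/2].
With L = 1.435: A² = 1.3937 and A = 1.1806.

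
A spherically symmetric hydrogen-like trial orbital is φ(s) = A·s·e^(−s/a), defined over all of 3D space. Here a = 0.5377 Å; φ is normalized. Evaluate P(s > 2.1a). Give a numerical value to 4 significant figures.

P ≈ 0.5898

With dV = 4πs²ds, the probability is ∫|φ|² dV over s > 2.1a.
The full normalization integral is A²·[3·π·a^5] = 1, fixing A².
Substituting u = s/a, A², 4π and the length scale all cancel in the ratio: P = ∫_{2.1}^{∞} u^4·e^(-2·u) du / ∫_{0}^{∞} u^4·e^(-2·u) du.
An antiderivative of u^4·e^(-2·u) is -(u^4/2 + u^3 + 3·u^2/2 + 3·u/2 + 3/4)·e^(-2·u); evaluating from 2.1 to ∞ gives ≈ 0.442370, while the full integral is 3/4.
Taking the ratio yields P = 0.58983.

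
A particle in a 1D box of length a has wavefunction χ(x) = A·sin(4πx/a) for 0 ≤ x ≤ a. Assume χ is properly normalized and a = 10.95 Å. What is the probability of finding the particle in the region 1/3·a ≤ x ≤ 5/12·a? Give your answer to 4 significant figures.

P ≈ 0.1522

The probability is P = ∫ |χ|² dx over [1/3·a, 5/12·a].
The normalization integral ∫|χ|²dx over the whole domain equals a/2·A², and A² cancels in the ratio.
Let u = x/a; then A² and the length scale cancel, so P = ∫_{1/3}^{5/12} sin(4·π·u)^2 du ÷ ∫_{0}^{1} sin(4·π·u)^2 du.
With ∫ sin(4·π·u)^2 du = u/2 - sin(4·π·u)·cos(4·π·u)/(8·π) + C, the region integral is √(3)/(16·π) + 1/24 and the full one is 1/2.
The result is P = (√(3)/8 + π/12)/π.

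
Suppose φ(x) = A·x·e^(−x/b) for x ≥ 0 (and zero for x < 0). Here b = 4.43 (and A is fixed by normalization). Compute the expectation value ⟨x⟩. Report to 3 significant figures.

⟨x⟩ = ∫ x |φ|² dx over the full domain.
Recall ∫₀^∞ x^m e^(−x/β) dx = m!·β^(m+1), evaluating both integrals, ⟨x⟩ = 3·b/2.
With b = 4.43, ⟨x⟩ = 6.645.

⟨x⟩ ≈ 6.65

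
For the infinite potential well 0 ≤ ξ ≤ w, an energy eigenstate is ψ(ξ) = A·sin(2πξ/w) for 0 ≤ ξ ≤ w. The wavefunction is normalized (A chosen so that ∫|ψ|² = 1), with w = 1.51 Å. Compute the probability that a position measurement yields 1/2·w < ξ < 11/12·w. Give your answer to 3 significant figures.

P ≈ 0.486

P = ∫_{1/2·w}^{11/12·w} |ψ(ξ)|² dξ.
The normalization integral ∫|ψ|²dξ over the whole domain equals w/2·A², and A² cancels in the ratio.
In terms of u = ξ/w (A² and the length scale cancel between numerator and denominator), P = [∫_{1/2}^{11/12} sin(2·π·u)^2 du] / [∫_{0}^{1} sin(2·π·u)^2 du].
With ∫ sin(2·π·u)^2 du = u/2 - sin(4·π·u)/(8·π) + C, the region integral is √(3)/(16·π) + 5/24 and the full one is 1/2.
This works out to P = √(3)/(8·π) + 5/12.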